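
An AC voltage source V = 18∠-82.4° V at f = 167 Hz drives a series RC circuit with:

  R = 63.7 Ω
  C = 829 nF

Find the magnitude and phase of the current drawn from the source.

Step 1 — Angular frequency: ω = 2π·f = 2π·167 = 1049 rad/s.
Step 2 — Component impedances:
  R: Z = R = 63.7 Ω
  C: Z = 1/(jωC) = -j/(ω·C) = 0 - j1150 Ω
Step 3 — Series combination: Z_total = R + C = 63.7 - j1150 Ω = 1151∠-86.8° Ω.
Step 4 — Source phasor: V = 18∠-82.4° V = 2.381 - j17.84 V.
Step 5 — Ohm's law: I = V / Z_total = (2.381 - j17.84) / (63.7 - j1150) = 0.01559 + j0.001207 A.
Step 6 — Convert to polar: |I| = 0.01563 A, ∠I = 4.4°.

I = 0.01563∠4.4° A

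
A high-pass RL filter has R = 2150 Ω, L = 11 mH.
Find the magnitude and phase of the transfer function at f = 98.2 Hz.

Step 1 — Angular frequency: ω = 2π·98.2 = 617 rad/s.
Step 2 — Transfer function: H(jω) = jωL/(R + jωL).
Step 3 — Numerator jωL = j·6.787; denominator R + jωL = 2150 + j6.787.
Step 4 — H = 9.965e-06 + j0.003157.
Step 5 — Magnitude: |H| = 0.003157 (-50.0 dB); phase: φ = 89.8°.

|H| = 0.003157 (-50.0 dB), φ = 89.8°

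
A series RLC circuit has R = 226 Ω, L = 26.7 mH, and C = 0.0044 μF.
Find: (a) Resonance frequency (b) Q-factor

Step 1 — Resonance condition Im(Z)=0 gives ω₀ = 1/√(LC).
Step 2 — ω₀ = 1/√(0.0267·4.4e-09) = 9.226e+04 rad/s.
Step 3 — f₀ = ω₀/(2π) = 1.468e+04 Hz.
Step 4 — Series Q: Q = ω₀L/R = 9.226e+04·0.0267/226 = 10.9.

(a) f₀ = 1.468e+04 Hz  (b) Q = 10.9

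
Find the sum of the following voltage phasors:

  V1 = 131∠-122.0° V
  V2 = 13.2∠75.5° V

Step 1 — Convert each phasor to rectangular form:
  V1 = 131·(cos(-122.0°) + j·sin(-122.0°)) = -69.42 - j111.1 V
  V2 = 13.2·(cos(75.5°) + j·sin(75.5°)) = 3.305 + j12.78 V
Step 2 — Sum components: V_total = -66.11 - j98.31 V.
Step 3 — Convert to polar: |V_total| = 118.5 V, ∠V_total = -123.9°.

V_total = 118.5∠-123.9° V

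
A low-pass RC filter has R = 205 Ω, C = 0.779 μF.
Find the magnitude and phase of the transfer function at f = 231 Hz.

Step 1 — Angular frequency: ω = 2π·231 = 1451 rad/s.
Step 2 — Transfer function: H(jω) = 1/(1 + jωRC).
Step 3 — Denominator: 1 + jωRC = 1 + j·1451·205·7.79e-07 = 1 + j0.2318.
Step 4 — H = 0.949 - j0.22.
Step 5 — Magnitude: |H| = 0.9742 (-0.2 dB); phase: φ = -13.0°.

|H| = 0.9742 (-0.2 dB), φ = -13.0°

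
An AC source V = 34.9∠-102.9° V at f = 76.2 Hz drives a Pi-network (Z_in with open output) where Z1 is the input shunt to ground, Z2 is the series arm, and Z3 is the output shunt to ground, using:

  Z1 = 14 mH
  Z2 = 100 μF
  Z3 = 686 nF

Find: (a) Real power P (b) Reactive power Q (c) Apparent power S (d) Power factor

Step 1 — Angular frequency: ω = 2π·f = 2π·76.2 = 478.8 rad/s.
Step 2 — Component impedances:
  Z1: Z = jωL = j·478.8·0.014 = 0 + j6.703 Ω
  Z2: Z = 1/(jωC) = -j/(ω·C) = 0 - j20.89 Ω
  Z3: Z = 1/(jωC) = -j/(ω·C) = 0 - j3045 Ω
Step 3 — With open output, the series arm Z2 and the output shunt Z3 appear in series to ground: Z2 + Z3 = 0 - j3066 Ω.
Step 4 — Parallel with input shunt Z1: Z_in = Z1 || (Z2 + Z3) = 0 + j6.718 Ω = 6.718∠90.0° Ω.
Step 5 — Source phasor: V = 34.9∠-102.9° V = -7.791 - j34.02 V.
Step 6 — Current: I = V / Z = -5.064 + j1.16 A = 5.195∠167.1° A.
Step 7 — Complex power: S = V·I* = 0 + j181.3 VA.
Step 8 — Real power: P = Re(S) = 0 W.
Step 9 — Reactive power: Q = Im(S) = 181.3 VAR.
Step 10 — Apparent power: |S| = 181.3 VA.
Step 11 — Power factor: PF = P/|S| = 0 (lagging).

(a) P = 0 W  (b) Q = 181.3 VAR  (c) S = 181.3 VA  (d) PF = 0 (lagging)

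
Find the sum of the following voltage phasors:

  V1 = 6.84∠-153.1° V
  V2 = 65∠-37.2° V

Step 1 — Convert each phasor to rectangular form:
  V1 = 6.84·(cos(-153.1°) + j·sin(-153.1°)) = -6.1 - j3.095 V
  V2 = 65·(cos(-37.2°) + j·sin(-37.2°)) = 51.77 - j39.3 V
Step 2 — Sum components: V_total = 45.67 - j42.39 V.
Step 3 — Convert to polar: |V_total| = 62.32 V, ∠V_total = -42.9°.

V_total = 62.32∠-42.9° V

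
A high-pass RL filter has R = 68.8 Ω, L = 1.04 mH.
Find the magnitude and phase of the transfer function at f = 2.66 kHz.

Step 1 — Angular frequency: ω = 2π·2660 = 1.671e+04 rad/s.
Step 2 — Transfer function: H(jω) = jωL/(R + jωL).
Step 3 — Numerator jωL = j·17.38; denominator R + jωL = 68.8 + j17.38.
Step 4 — H = 0.06 + j0.2375.
Step 5 — Magnitude: |H| = 0.2449 (-12.2 dB); phase: φ = 75.8°.

|H| = 0.2449 (-12.2 dB), φ = 75.8°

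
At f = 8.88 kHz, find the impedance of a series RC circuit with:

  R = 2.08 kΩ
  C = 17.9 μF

Step 1 — Angular frequency: ω = 2π·f = 2π·8880 = 5.579e+04 rad/s.
Step 2 — Component impedances:
  R: Z = R = 2080 Ω
  C: Z = 1/(jωC) = -j/(ω·C) = 0 - j1.001 Ω
Step 3 — Series combination: Z_total = R + C = 2080 - j1.001 Ω = 2080∠-0.0° Ω.

Z = 2080 - j1.001 Ω = 2080∠-0.0° Ω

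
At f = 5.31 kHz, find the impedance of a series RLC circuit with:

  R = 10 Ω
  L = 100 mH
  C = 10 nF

Step 1 — Angular frequency: ω = 2π·f = 2π·5310 = 3.336e+04 rad/s.
Step 2 — Component impedances:
  R: Z = R = 10 Ω
  L: Z = jωL = j·3.336e+04·0.1 = 0 + j3336 Ω
  C: Z = 1/(jωC) = -j/(ω·C) = 0 - j2997 Ω
Step 3 — Series combination: Z_total = R + L + C = 10 + j339.1 Ω = 339.3∠88.3° Ω.

Z = 10 + j339.1 Ω = 339.3∠88.3° Ω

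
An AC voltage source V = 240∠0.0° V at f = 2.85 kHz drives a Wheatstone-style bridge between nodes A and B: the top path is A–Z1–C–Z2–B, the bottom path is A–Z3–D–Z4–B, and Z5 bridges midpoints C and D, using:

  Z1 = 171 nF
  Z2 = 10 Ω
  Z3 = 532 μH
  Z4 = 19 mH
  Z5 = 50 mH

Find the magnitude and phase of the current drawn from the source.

Step 1 — Angular frequency: ω = 2π·f = 2π·2850 = 1.791e+04 rad/s.
Step 2 — Component impedances:
  Z1: Z = 1/(jωC) = -j/(ω·C) = 0 - j326.6 Ω
  Z2: Z = R = 10 Ω
  Z3: Z = jωL = j·1.791e+04·0.000532 = 0 + j9.527 Ω
  Z4: Z = jωL = j·1.791e+04·0.019 = 0 + j340.2 Ω
  Z5: Z = jωL = j·1.791e+04·0.05 = 0 + j895.4 Ω
Step 3 — Bridge requires nodal analysis (the Z5 bridge couples midpoints C and D, so the two paths cannot be reduced to a simple series/parallel combination). Setting node B to ground and injecting 1 A at node A, the 3-node admittance system at A, C, D solves to V_A = Z_AB = 55.3 + j1183 Ω = 1184∠87.3° Ω.
Step 4 — Source phasor: V = 240∠0.0° V = 240 V.
Step 5 — Ohm's law: I = V / Z_total = (240) / (55.3 + j1183) = 0.00947 - j0.2025 A.
Step 6 — Convert to polar: |I| = 0.2027 A, ∠I = -87.3°.

I = 0.2027∠-87.3° A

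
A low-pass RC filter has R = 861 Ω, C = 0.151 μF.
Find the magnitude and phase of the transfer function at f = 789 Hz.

Step 1 — Angular frequency: ω = 2π·789 = 4957 rad/s.
Step 2 — Transfer function: H(jω) = 1/(1 + jωRC).
Step 3 — Denominator: 1 + jωRC = 1 + j·4957·861·1.51e-07 = 1 + j0.6445.
Step 4 — H = 0.7065 - j0.4554.
Step 5 — Magnitude: |H| = 0.8405 (-1.5 dB); phase: φ = -32.8°.

|H| = 0.8405 (-1.5 dB), φ = -32.8°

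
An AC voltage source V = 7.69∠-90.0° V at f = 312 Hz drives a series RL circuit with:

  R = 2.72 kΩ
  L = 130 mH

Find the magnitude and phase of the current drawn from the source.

Step 1 — Angular frequency: ω = 2π·f = 2π·312 = 1960 rad/s.
Step 2 — Component impedances:
  R: Z = R = 2720 Ω
  L: Z = jωL = j·1960·0.13 = 0 + j254.8 Ω
Step 3 — Series combination: Z_total = R + L = 2720 + j254.8 Ω = 2732∠5.4° Ω.
Step 4 — Source phasor: V = 7.69∠-90.0° V = 0 - j7.69 V.
Step 5 — Ohm's law: I = V / Z_total = (0 - j7.69) / (2720 + j254.8) = -0.0002626 - j0.002803 A.
Step 6 — Convert to polar: |I| = 0.002815 A, ∠I = -95.4°.

I = 0.002815∠-95.4° A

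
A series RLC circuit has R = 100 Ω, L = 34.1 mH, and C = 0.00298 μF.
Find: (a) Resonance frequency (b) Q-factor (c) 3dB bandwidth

Step 1 — Resonance: ω₀ = 1/√(LC) = 1/√(0.0341·2.98e-09) = 9.92e+04 rad/s.
Step 2 — f₀ = ω₀/(2π) = 1.579e+04 Hz.
Step 3 — Series Q: Q = ω₀L/R = 9.92e+04·0.0341/100 = 33.83.
Step 4 — Bandwidth: Δω = ω₀/Q = 2933 rad/s; BW = Δω/(2π) = 466.7 Hz.

(a) f₀ = 1.579e+04 Hz  (b) Q = 33.83  (c) BW = 466.7 Hz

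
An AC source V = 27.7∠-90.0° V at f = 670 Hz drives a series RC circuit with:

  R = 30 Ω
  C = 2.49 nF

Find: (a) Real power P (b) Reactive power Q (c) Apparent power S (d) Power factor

Step 1 — Angular frequency: ω = 2π·f = 2π·670 = 4210 rad/s.
Step 2 — Component impedances:
  R: Z = R = 30 Ω
  C: Z = 1/(jωC) = -j/(ω·C) = 0 - j9.54e+04 Ω
Step 3 — Series combination: Z_total = R + C = 30 - j9.54e+04 Ω = 9.54e+04∠-90.0° Ω.
Step 4 — Source phasor: V = 27.7∠-90.0° V = 0 - j27.7 V.
Step 5 — Current: I = V / Z = 0.0002904 - j9.131e-08 A = 0.0002904∠-0.0° A.
Step 6 — Complex power: S = V·I* = 2.529e-06 - j0.008043 VA.
Step 7 — Real power: P = Re(S) = 2.529e-06 W.
Step 8 — Reactive power: Q = Im(S) = -0.008043 VAR.
Step 9 — Apparent power: |S| = 0.008043 VA.
Step 10 — Power factor: PF = P/|S| = 0.0003145 (leading).

(a) P = 2.529e-06 W  (b) Q = -0.008043 VAR  (c) S = 0.008043 VA  (d) PF = 0.0003145 (leading)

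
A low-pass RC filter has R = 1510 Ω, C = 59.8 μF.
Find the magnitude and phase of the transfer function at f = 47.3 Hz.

Step 1 — Angular frequency: ω = 2π·47.3 = 297.2 rad/s.
Step 2 — Transfer function: H(jω) = 1/(1 + jωRC).
Step 3 — Denominator: 1 + jωRC = 1 + j·297.2·1510·5.98e-05 = 1 + j26.84.
Step 4 — H = 0.001387 - j0.03721.
Step 5 — Magnitude: |H| = 0.03724 (-28.6 dB); phase: φ = -87.9°.

|H| = 0.03724 (-28.6 dB), φ = -87.9°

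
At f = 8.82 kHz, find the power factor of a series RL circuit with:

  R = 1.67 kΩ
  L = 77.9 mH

Step 1 — Angular frequency: ω = 2π·f = 2π·8820 = 5.542e+04 rad/s.
Step 2 — Component impedances:
  R: Z = R = 1670 Ω
  L: Z = jωL = j·5.542e+04·0.0779 = 0 + j4317 Ω
Step 3 — Series combination: Z_total = R + L = 1670 + j4317 Ω = 4629∠68.9° Ω.
Step 4 — Power factor: PF = cos(φ) = Re(Z)/|Z| = 1670/4629 = 0.3608.
Step 5 — Type: Im(Z) = 4317 ⇒ lagging (phase φ = 68.9°).

PF = 0.3608 (lagging, φ = 68.9°)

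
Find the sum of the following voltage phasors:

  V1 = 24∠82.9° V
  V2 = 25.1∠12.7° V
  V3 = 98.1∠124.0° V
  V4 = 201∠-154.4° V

Step 1 — Convert each phasor to rectangular form:
  V1 = 24·(cos(82.9°) + j·sin(82.9°)) = 2.966 + j23.82 V
  V2 = 25.1·(cos(12.7°) + j·sin(12.7°)) = 24.49 + j5.518 V
  V3 = 98.1·(cos(124.0°) + j·sin(124.0°)) = -54.86 + j81.33 V
  V4 = 201·(cos(-154.4°) + j·sin(-154.4°)) = -181.3 - j86.85 V
Step 2 — Sum components: V_total = -208.7 + j23.81 V.
Step 3 — Convert to polar: |V_total| = 210 V, ∠V_total = 173.5°.

V_total = 210∠173.5° V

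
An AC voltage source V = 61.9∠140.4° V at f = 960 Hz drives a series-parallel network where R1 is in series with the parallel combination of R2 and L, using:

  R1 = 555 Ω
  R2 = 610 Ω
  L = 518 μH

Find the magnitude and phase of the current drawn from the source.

Step 1 — Angular frequency: ω = 2π·f = 2π·960 = 6032 rad/s.
Step 2 — Component impedances:
  R1: Z = R = 555 Ω
  R2: Z = R = 610 Ω
  L: Z = jωL = j·6032·0.000518 = 0 + j3.125 Ω
Step 3 — Parallel branch: R2 || L = 1/(1/R2 + 1/L) = 0.016 + j3.124 Ω.
Step 4 — Series with R1: Z_total = R1 + (R2 || L) = 555 + j3.124 Ω = 555∠0.3° Ω.
Step 5 — Source phasor: V = 61.9∠140.4° V = -47.69 + j39.46 V.
Step 6 — Ohm's law: I = V / Z_total = (-47.69 + j39.46) / (555 + j3.124) = -0.08553 + j0.07157 A.
Step 7 — Convert to polar: |I| = 0.1115 A, ∠I = 140.1°.

I = 0.1115∠140.1° A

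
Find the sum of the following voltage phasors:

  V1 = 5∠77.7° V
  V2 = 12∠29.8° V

Step 1 — Convert each phasor to rectangular form:
  V1 = 5·(cos(77.7°) + j·sin(77.7°)) = 1.065 + j4.885 V
  V2 = 12·(cos(29.8°) + j·sin(29.8°)) = 10.41 + j5.964 V
Step 2 — Sum components: V_total = 11.48 + j10.85 V.
Step 3 — Convert to polar: |V_total| = 15.79 V, ∠V_total = 43.4°.

V_total = 15.79∠43.4° V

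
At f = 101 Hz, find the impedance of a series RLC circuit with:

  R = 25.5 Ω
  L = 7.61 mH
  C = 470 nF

Step 1 — Angular frequency: ω = 2π·f = 2π·101 = 634.6 rad/s.
Step 2 — Component impedances:
  R: Z = R = 25.5 Ω
  L: Z = jωL = j·634.6·0.00761 = 0 + j4.829 Ω
  C: Z = 1/(jωC) = -j/(ω·C) = 0 - j3353 Ω
Step 3 — Series combination: Z_total = R + L + C = 25.5 - j3348 Ω = 3348∠-89.6° Ω.

Z = 25.5 - j3348 Ω = 3348∠-89.6° Ω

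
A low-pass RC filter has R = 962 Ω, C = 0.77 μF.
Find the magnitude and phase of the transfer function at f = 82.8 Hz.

Step 1 — Angular frequency: ω = 2π·82.8 = 520.2 rad/s.
Step 2 — Transfer function: H(jω) = 1/(1 + jωRC).
Step 3 — Denominator: 1 + jωRC = 1 + j·520.2·962·7.7e-07 = 1 + j0.3854.
Step 4 — H = 0.8707 - j0.3355.
Step 5 — Magnitude: |H| = 0.9331 (-0.6 dB); phase: φ = -21.1°.

|H| = 0.9331 (-0.6 dB), φ = -21.1°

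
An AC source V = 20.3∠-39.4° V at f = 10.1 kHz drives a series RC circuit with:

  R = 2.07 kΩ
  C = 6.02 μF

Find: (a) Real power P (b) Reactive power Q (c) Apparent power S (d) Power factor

Step 1 — Angular frequency: ω = 2π·f = 2π·1.01e+04 = 6.346e+04 rad/s.
Step 2 — Component impedances:
  R: Z = R = 2070 Ω
  C: Z = 1/(jωC) = -j/(ω·C) = 0 - j2.618 Ω
Step 3 — Series combination: Z_total = R + C = 2070 - j2.618 Ω = 2070∠-0.1° Ω.
Step 4 — Source phasor: V = 20.3∠-39.4° V = 15.69 - j12.89 V.
Step 5 — Current: I = V / Z = 0.007586 - j0.006215 A = 0.009807∠-39.3° A.
Step 6 — Complex power: S = V·I* = 0.1991 - j0.0002517 VA.
Step 7 — Real power: P = Re(S) = 0.1991 W.
Step 8 — Reactive power: Q = Im(S) = -0.0002517 VAR.
Step 9 — Apparent power: |S| = 0.1991 VA.
Step 10 — Power factor: PF = P/|S| = 1 (leading).

(a) P = 0.1991 W  (b) Q = -0.0002517 VAR  (c) S = 0.1991 VA  (d) PF = 1 (leading)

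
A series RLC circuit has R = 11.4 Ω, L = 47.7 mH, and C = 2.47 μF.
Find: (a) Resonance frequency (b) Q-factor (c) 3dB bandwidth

Step 1 — Resonance: ω₀ = 1/√(LC) = 1/√(0.0477·2.47e-06) = 2913 rad/s.
Step 2 — f₀ = ω₀/(2π) = 463.7 Hz.
Step 3 — Series Q: Q = ω₀L/R = 2913·0.0477/11.4 = 12.19.
Step 4 — Bandwidth: Δω = ω₀/Q = 239 rad/s; BW = Δω/(2π) = 38.04 Hz.

(a) f₀ = 463.7 Hz  (b) Q = 12.19  (c) BW = 38.04 Hz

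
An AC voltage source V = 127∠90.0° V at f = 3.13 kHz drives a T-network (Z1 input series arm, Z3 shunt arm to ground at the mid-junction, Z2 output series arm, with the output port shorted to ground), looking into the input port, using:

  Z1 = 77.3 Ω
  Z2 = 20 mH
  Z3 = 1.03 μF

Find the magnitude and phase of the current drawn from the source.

Step 1 — Angular frequency: ω = 2π·f = 2π·3130 = 1.967e+04 rad/s.
Step 2 — Component impedances:
  Z1: Z = R = 77.3 Ω
  Z2: Z = jωL = j·1.967e+04·0.02 = 0 + j393.3 Ω
  Z3: Z = 1/(jωC) = -j/(ω·C) = 0 - j49.37 Ω
Step 3 — With the output port shorted to ground, the output series arm Z2 runs from the junction to ground; the shunt arm Z3 also runs from the junction to ground. They appear in parallel: Z3 || Z2 = 0 - j56.45 Ω.
Step 4 — Series with input arm Z1: Z_in = Z1 + (Z3 || Z2) = 77.3 - j56.45 Ω = 95.72∠-36.1° Ω.
Step 5 — Source phasor: V = 127∠90.0° V = 0 + j127 V.
Step 6 — Ohm's law: I = V / Z_total = (0 + j127) / (77.3 - j56.45) = -0.7825 + j1.071 A.
Step 7 — Convert to polar: |I| = 1.327 A, ∠I = 126.1°.

I = 1.327∠126.1° A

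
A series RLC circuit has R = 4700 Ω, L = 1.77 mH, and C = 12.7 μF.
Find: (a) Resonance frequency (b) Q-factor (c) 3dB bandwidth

Step 1 — Resonance: ω₀ = 1/√(LC) = 1/√(0.00177·1.27e-05) = 6670 rad/s.
Step 2 — f₀ = ω₀/(2π) = 1062 Hz.
Step 3 — Series Q: Q = ω₀L/R = 6670·0.00177/4700 = 0.002512.
Step 4 — Bandwidth: Δω = ω₀/Q = 2.655e+06 rad/s; BW = Δω/(2π) = 4.226e+05 Hz.

(a) f₀ = 1062 Hz  (b) Q = 0.002512  (c) BW = 4.226e+05 Hz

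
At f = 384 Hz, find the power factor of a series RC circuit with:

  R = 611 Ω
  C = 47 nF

Step 1 — Angular frequency: ω = 2π·f = 2π·384 = 2413 rad/s.
Step 2 — Component impedances:
  R: Z = R = 611 Ω
  C: Z = 1/(jωC) = -j/(ω·C) = 0 - j8818 Ω
Step 3 — Series combination: Z_total = R + C = 611 - j8818 Ω = 8840∠-86.0° Ω.
Step 4 — Power factor: PF = cos(φ) = Re(Z)/|Z| = 611/8840 = 0.06912.
Step 5 — Type: Im(Z) = -8818 ⇒ leading (phase φ = -86.0°).

PF = 0.06912 (leading, φ = -86.0°)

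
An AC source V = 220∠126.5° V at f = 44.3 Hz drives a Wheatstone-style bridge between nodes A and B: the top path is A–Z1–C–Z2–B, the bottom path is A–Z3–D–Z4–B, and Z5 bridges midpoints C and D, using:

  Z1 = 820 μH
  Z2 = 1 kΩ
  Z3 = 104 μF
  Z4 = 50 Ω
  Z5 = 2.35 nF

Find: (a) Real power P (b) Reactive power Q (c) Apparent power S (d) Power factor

Step 1 — Angular frequency: ω = 2π·f = 2π·44.3 = 278.3 rad/s.
Step 2 — Component impedances:
  Z1: Z = jωL = j·278.3·0.00082 = 0 + j0.2282 Ω
  Z2: Z = R = 1000 Ω
  Z3: Z = 1/(jωC) = -j/(ω·C) = 0 - j34.54 Ω
  Z4: Z = R = 50 Ω
  Z5: Z = 1/(jωC) = -j/(ω·C) = 0 - j1.529e+06 Ω
Step 3 — Bridge requires nodal analysis (the Z5 bridge couples midpoints C and D, so the two paths cannot be reduced to a simple series/parallel combination). Setting node B to ground and injecting 1 A at node A, the 3-node admittance system at A, C, D solves to V_A = Z_AB = 48.65 - j31.3 Ω = 57.85∠-32.8° Ω.
Step 4 — Source phasor: V = 220∠126.5° V = -130.9 + j176.8 V.
Step 5 — Current: I = V / Z = -3.557 + j1.347 A = 3.803∠159.3° A.
Step 6 — Complex power: S = V·I* = 703.6 - j452.7 VA.
Step 7 — Real power: P = Re(S) = 703.6 W.
Step 8 — Reactive power: Q = Im(S) = -452.7 VAR.
Step 9 — Apparent power: |S| = 836.7 VA.
Step 10 — Power factor: PF = P/|S| = 0.841 (leading).

(a) P = 703.6 W  (b) Q = -452.7 VAR  (c) S = 836.7 VA  (d) PF = 0.841 (leading)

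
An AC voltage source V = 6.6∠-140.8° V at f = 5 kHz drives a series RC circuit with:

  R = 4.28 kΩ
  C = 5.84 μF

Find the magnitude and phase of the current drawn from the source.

Step 1 — Angular frequency: ω = 2π·f = 2π·5000 = 3.142e+04 rad/s.
Step 2 — Component impedances:
  R: Z = R = 4280 Ω
  C: Z = 1/(jωC) = -j/(ω·C) = 0 - j5.451 Ω
Step 3 — Series combination: Z_total = R + C = 4280 - j5.451 Ω = 4280∠-0.1° Ω.
Step 4 — Source phasor: V = 6.6∠-140.8° V = -5.115 - j4.171 V.
Step 5 — Ohm's law: I = V / Z_total = (-5.115 - j4.171) / (4280 - j5.451) = -0.001194 - j0.0009761 A.
Step 6 — Convert to polar: |I| = 0.001542 A, ∠I = -140.7°.

I = 0.001542∠-140.7° A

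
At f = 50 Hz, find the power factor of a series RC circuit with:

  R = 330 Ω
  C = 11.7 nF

Step 1 — Angular frequency: ω = 2π·f = 2π·50 = 314.2 rad/s.
Step 2 — Component impedances:
  R: Z = R = 330 Ω
  C: Z = 1/(jωC) = -j/(ω·C) = 0 - j2.721e+05 Ω
Step 3 — Series combination: Z_total = R + C = 330 - j2.721e+05 Ω = 2.721e+05∠-89.9° Ω.
Step 4 — Power factor: PF = cos(φ) = Re(Z)/|Z| = 330/2.721e+05 = 0.001213.
Step 5 — Type: Im(Z) = -2.721e+05 ⇒ leading (phase φ = -89.9°).

PF = 0.001213 (leading, φ = -89.9°)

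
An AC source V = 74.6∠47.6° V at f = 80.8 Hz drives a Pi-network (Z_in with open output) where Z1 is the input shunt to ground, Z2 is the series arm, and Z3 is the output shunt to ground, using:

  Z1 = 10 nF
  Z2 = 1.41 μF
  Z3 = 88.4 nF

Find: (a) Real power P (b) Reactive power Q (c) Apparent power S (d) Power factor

Step 1 — Angular frequency: ω = 2π·f = 2π·80.8 = 507.7 rad/s.
Step 2 — Component impedances:
  Z1: Z = 1/(jωC) = -j/(ω·C) = 0 - j1.97e+05 Ω
  Z2: Z = 1/(jωC) = -j/(ω·C) = 0 - j1397 Ω
  Z3: Z = 1/(jωC) = -j/(ω·C) = 0 - j2.228e+04 Ω
Step 3 — With open output, the series arm Z2 and the output shunt Z3 appear in series to ground: Z2 + Z3 = 0 - j2.368e+04 Ω.
Step 4 — Parallel with input shunt Z1: Z_in = Z1 || (Z2 + Z3) = 0 - j2.114e+04 Ω = 2.114e+04∠-90.0° Ω.
Step 5 — Source phasor: V = 74.6∠47.6° V = 50.3 + j55.09 V.
Step 6 — Current: I = V / Z = -0.002606 + j0.00238 A = 0.003529∠137.6° A.
Step 7 — Complex power: S = V·I* = 0 - j0.2633 VA.
Step 8 — Real power: P = Re(S) = 0 W.
Step 9 — Reactive power: Q = Im(S) = -0.2633 VAR.
Step 10 — Apparent power: |S| = 0.2633 VA.
Step 11 — Power factor: PF = P/|S| = 0 (leading).

(a) P = 0 W  (b) Q = -0.2633 VAR  (c) S = 0.2633 VA  (d) PF = 0 (leading)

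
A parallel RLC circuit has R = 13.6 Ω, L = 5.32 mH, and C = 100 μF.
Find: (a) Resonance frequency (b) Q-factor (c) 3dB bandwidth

Step 1 — Resonance: ω₀ = 1/√(LC) = 1/√(0.00532·0.0001) = 1371 rad/s.
Step 2 — f₀ = ω₀/(2π) = 218.2 Hz.
Step 3 — Parallel Q: Q = R/(ω₀L) = 13.6/(1371·0.00532) = 1.865.
Step 4 — Bandwidth: Δω = ω₀/Q = 735.3 rad/s; BW = Δω/(2π) = 117 Hz.

(a) f₀ = 218.2 Hz  (b) Q = 1.865  (c) BW = 117 Hz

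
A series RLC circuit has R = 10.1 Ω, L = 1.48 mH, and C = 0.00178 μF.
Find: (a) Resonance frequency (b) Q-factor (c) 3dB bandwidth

Step 1 — Resonance condition Im(Z)=0 gives ω₀ = 1/√(LC).
Step 2 — ω₀ = 1/√(0.00148·1.78e-09) = 6.161e+05 rad/s.
Step 3 — f₀ = ω₀/(2π) = 9.806e+04 Hz.
Step 4 — Series Q: Q = ω₀L/R = 6.161e+05·0.00148/10.1 = 90.28.
Step 5 — 3dB bandwidth: Δω = ω₀/Q = 6824 rad/s; BW = Δω/(2π) = 1086 Hz.

(a) f₀ = 9.806e+04 Hz  (b) Q = 90.28  (c) BW = 1086 Hz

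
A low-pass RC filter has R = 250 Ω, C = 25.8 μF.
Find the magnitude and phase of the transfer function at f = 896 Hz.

Step 1 — Angular frequency: ω = 2π·896 = 5630 rad/s.
Step 2 — Transfer function: H(jω) = 1/(1 + jωRC).
Step 3 — Denominator: 1 + jωRC = 1 + j·5630·250·2.58e-05 = 1 + j36.31.
Step 4 — H = 0.0007578 - j0.02752.
Step 5 — Magnitude: |H| = 0.02753 (-31.2 dB); phase: φ = -88.4°.

|H| = 0.02753 (-31.2 dB), φ = -88.4°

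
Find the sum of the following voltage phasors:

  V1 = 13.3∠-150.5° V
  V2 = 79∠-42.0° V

Step 1 — Convert each phasor to rectangular form:
  V1 = 13.3·(cos(-150.5°) + j·sin(-150.5°)) = -11.58 - j6.549 V
  V2 = 79·(cos(-42.0°) + j·sin(-42.0°)) = 58.71 - j52.86 V
Step 2 — Sum components: V_total = 47.13 - j59.41 V.
Step 3 — Convert to polar: |V_total| = 75.84 V, ∠V_total = -51.6°.

V_total = 75.84∠-51.6° V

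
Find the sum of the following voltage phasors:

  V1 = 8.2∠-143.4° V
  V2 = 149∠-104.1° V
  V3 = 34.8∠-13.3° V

Step 1 — Convert each phasor to rectangular form:
  V1 = 8.2·(cos(-143.4°) + j·sin(-143.4°)) = -6.583 - j4.889 V
  V2 = 149·(cos(-104.1°) + j·sin(-104.1°)) = -36.3 - j144.5 V
  V3 = 34.8·(cos(-13.3°) + j·sin(-13.3°)) = 33.87 - j8.006 V
Step 2 — Sum components: V_total = -9.015 - j157.4 V.
Step 3 — Convert to polar: |V_total| = 157.7 V, ∠V_total = -93.3°.

V_total = 157.7∠-93.3° V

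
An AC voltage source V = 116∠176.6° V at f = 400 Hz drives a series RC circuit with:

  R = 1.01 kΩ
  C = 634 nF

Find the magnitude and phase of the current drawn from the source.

Step 1 — Angular frequency: ω = 2π·f = 2π·400 = 2513 rad/s.
Step 2 — Component impedances:
  R: Z = R = 1010 Ω
  C: Z = 1/(jωC) = -j/(ω·C) = 0 - j627.6 Ω
Step 3 — Series combination: Z_total = R + C = 1010 - j627.6 Ω = 1189∠-31.9° Ω.
Step 4 — Source phasor: V = 116∠176.6° V = -115.8 + j6.88 V.
Step 5 — Ohm's law: I = V / Z_total = (-115.8 + j6.88) / (1010 - j627.6) = -0.08577 - j0.04648 A.
Step 6 — Convert to polar: |I| = 0.09755 A, ∠I = -151.5°.

I = 0.09755∠-151.5° A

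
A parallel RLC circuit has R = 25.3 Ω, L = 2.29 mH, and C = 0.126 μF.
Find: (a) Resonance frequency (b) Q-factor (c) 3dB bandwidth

Step 1 — Resonance: ω₀ = 1/√(LC) = 1/√(0.00229·1.26e-07) = 5.887e+04 rad/s.
Step 2 — f₀ = ω₀/(2π) = 9370 Hz.
Step 3 — Parallel Q: Q = R/(ω₀L) = 25.3/(5.887e+04·0.00229) = 0.1877.
Step 4 — Bandwidth: Δω = ω₀/Q = 3.137e+05 rad/s; BW = Δω/(2π) = 4.993e+04 Hz.

(a) f₀ = 9370 Hz  (b) Q = 0.1877  (c) BW = 4.993e+04 Hz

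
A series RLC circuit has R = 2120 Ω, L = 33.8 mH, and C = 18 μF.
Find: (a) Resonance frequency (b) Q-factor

Step 1 — Resonance condition Im(Z)=0 gives ω₀ = 1/√(LC).
Step 2 — ω₀ = 1/√(0.0338·1.8e-05) = 1282 rad/s.
Step 3 — f₀ = ω₀/(2π) = 204 Hz.
Step 4 — Series Q: Q = ω₀L/R = 1282·0.0338/2120 = 0.02044.

(a) f₀ = 204 Hz  (b) Q = 0.02044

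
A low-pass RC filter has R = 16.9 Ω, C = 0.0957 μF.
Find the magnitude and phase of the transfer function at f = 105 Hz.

Step 1 — Angular frequency: ω = 2π·105 = 659.7 rad/s.
Step 2 — Transfer function: H(jω) = 1/(1 + jωRC).
Step 3 — Denominator: 1 + jωRC = 1 + j·659.7·16.9·9.57e-08 = 1 + j0.001067.
Step 4 — H = 1 - j0.001067.
Step 5 — Magnitude: |H| = 1 (-0.0 dB); phase: φ = -0.1°.

|H| = 1 (-0.0 dB), φ = -0.1°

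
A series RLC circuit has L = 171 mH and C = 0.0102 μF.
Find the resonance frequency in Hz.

Step 1 — Resonance condition Im(Z)=0 gives ω₀ = 1/√(LC).
Step 2 — ω₀ = 1/√(0.171·1.02e-08) = 2.394e+04 rad/s.
Step 3 — f₀ = ω₀/(2π) = 3811 Hz.

f₀ = 3811 Hz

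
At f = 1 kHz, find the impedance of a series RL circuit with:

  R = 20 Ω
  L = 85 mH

Step 1 — Angular frequency: ω = 2π·f = 2π·1000 = 6283 rad/s.
Step 2 — Component impedances:
  R: Z = R = 20 Ω
  L: Z = jωL = j·6283·0.085 = 0 + j534.1 Ω
Step 3 — Series combination: Z_total = R + L = 20 + j534.1 Ω = 534.4∠87.9° Ω.

Z = 20 + j534.1 Ω = 534.4∠87.9° Ω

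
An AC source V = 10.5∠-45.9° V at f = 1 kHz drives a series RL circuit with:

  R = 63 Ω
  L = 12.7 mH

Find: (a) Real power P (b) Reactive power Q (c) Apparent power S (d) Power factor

Step 1 — Angular frequency: ω = 2π·f = 2π·1000 = 6283 rad/s.
Step 2 — Component impedances:
  R: Z = R = 63 Ω
  L: Z = jωL = j·6283·0.0127 = 0 + j79.8 Ω
Step 3 — Series combination: Z_total = R + L = 63 + j79.8 Ω = 101.7∠51.7° Ω.
Step 4 — Source phasor: V = 10.5∠-45.9° V = 7.307 - j7.54 V.
Step 5 — Current: I = V / Z = -0.01367 - j0.1024 A = 0.1033∠-97.6° A.
Step 6 — Complex power: S = V·I* = 0.672 + j0.8511 VA.
Step 7 — Real power: P = Re(S) = 0.672 W.
Step 8 — Reactive power: Q = Im(S) = 0.8511 VAR.
Step 9 — Apparent power: |S| = 1.084 VA.
Step 10 — Power factor: PF = P/|S| = 0.6197 (lagging).

(a) P = 0.672 W  (b) Q = 0.8511 VAR  (c) S = 1.084 VA  (d) PF = 0.6197 (lagging)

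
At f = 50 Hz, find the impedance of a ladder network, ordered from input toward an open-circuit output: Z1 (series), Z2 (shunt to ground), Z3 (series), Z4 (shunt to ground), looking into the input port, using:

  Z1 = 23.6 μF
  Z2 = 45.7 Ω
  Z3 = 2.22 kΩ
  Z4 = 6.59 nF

Step 1 — Angular frequency: ω = 2π·f = 2π·50 = 314.2 rad/s.
Step 2 — Component impedances:
  Z1: Z = 1/(jωC) = -j/(ω·C) = 0 - j134.9 Ω
  Z2: Z = R = 45.7 Ω
  Z3: Z = R = 2220 Ω
  Z4: Z = 1/(jωC) = -j/(ω·C) = 0 - j4.83e+05 Ω
Step 3 — Ladder network (open output): work backward from the far end, alternating series and parallel combinations. Z_in = 45.7 - j134.9 Ω = 142.4∠-71.3° Ω.

Z = 45.7 - j134.9 Ω = 142.4∠-71.3° Ω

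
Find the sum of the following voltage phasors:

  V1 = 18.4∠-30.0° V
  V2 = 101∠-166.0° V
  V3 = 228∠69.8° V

Step 1 — Convert each phasor to rectangular form:
  V1 = 18.4·(cos(-30.0°) + j·sin(-30.0°)) = 15.93 - j9.2 V
  V2 = 101·(cos(-166.0°) + j·sin(-166.0°)) = -98 - j24.43 V
  V3 = 228·(cos(69.8°) + j·sin(69.8°)) = 78.73 + j214 V
Step 2 — Sum components: V_total = -3.337 + j180.3 V.
Step 3 — Convert to polar: |V_total| = 180.4 V, ∠V_total = 91.1°.

V_total = 180.4∠91.1° V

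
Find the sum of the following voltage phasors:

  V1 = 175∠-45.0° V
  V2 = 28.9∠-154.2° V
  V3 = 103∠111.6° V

Step 1 — Convert each phasor to rectangular form:
  V1 = 175·(cos(-45.0°) + j·sin(-45.0°)) = 123.7 - j123.7 V
  V2 = 28.9·(cos(-154.2°) + j·sin(-154.2°)) = -26.02 - j12.58 V
  V3 = 103·(cos(111.6°) + j·sin(111.6°)) = -37.92 + j95.77 V
Step 2 — Sum components: V_total = 59.81 - j40.55 V.
Step 3 — Convert to polar: |V_total| = 72.26 V, ∠V_total = -34.1°.

V_total = 72.26∠-34.1° V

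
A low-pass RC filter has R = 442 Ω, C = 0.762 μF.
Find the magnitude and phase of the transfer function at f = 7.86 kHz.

Step 1 — Angular frequency: ω = 2π·7860 = 4.939e+04 rad/s.
Step 2 — Transfer function: H(jω) = 1/(1 + jωRC).
Step 3 — Denominator: 1 + jωRC = 1 + j·4.939e+04·442·7.62e-07 = 1 + j16.63.
Step 4 — H = 0.003601 - j0.0599.
Step 5 — Magnitude: |H| = 0.06001 (-24.4 dB); phase: φ = -86.6°.

|H| = 0.06001 (-24.4 dB), φ = -86.6°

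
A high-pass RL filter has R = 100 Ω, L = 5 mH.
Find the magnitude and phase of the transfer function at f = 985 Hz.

Step 1 — Angular frequency: ω = 2π·985 = 6189 rad/s.
Step 2 — Transfer function: H(jω) = jωL/(R + jωL).
Step 3 — Numerator jωL = j·30.94; denominator R + jωL = 100 + j30.94.
Step 4 — H = 0.08739 + j0.2824.
Step 5 — Magnitude: |H| = 0.2956 (-10.6 dB); phase: φ = 72.8°.

|H| = 0.2956 (-10.6 dB), φ = 72.8°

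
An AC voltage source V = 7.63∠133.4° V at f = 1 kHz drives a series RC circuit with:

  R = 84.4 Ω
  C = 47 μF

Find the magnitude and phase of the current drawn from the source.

Step 1 — Angular frequency: ω = 2π·f = 2π·1000 = 6283 rad/s.
Step 2 — Component impedances:
  R: Z = R = 84.4 Ω
  C: Z = 1/(jωC) = -j/(ω·C) = 0 - j3.386 Ω
Step 3 — Series combination: Z_total = R + C = 84.4 - j3.386 Ω = 84.47∠-2.3° Ω.
Step 4 — Source phasor: V = 7.63∠133.4° V = -5.242 + j5.544 V.
Step 5 — Ohm's law: I = V / Z_total = (-5.242 + j5.544) / (84.4 - j3.386) = -0.06465 + j0.06309 A.
Step 6 — Convert to polar: |I| = 0.09033 A, ∠I = 135.7°.

I = 0.09033∠135.7° A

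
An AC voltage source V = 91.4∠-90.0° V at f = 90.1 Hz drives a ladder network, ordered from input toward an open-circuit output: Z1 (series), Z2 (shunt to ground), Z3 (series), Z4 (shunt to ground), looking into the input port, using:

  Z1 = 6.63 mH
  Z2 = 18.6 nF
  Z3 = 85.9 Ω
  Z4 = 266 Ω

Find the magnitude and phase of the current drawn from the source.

Step 1 — Angular frequency: ω = 2π·f = 2π·90.1 = 566.1 rad/s.
Step 2 — Component impedances:
  Z1: Z = jωL = j·566.1·0.00663 = 0 + j3.753 Ω
  Z2: Z = 1/(jωC) = -j/(ω·C) = 0 - j9.497e+04 Ω
  Z3: Z = R = 85.9 Ω
  Z4: Z = R = 266 Ω
Step 3 — Ladder network (open output): work backward from the far end, alternating series and parallel combinations. Z_in = 351.9 + j2.449 Ω = 351.9∠0.4° Ω.
Step 4 — Source phasor: V = 91.4∠-90.0° V = 0 - j91.4 V.
Step 5 — Ohm's law: I = V / Z_total = (0 - j91.4) / (351.9 + j2.449) = -0.001808 - j0.2597 A.
Step 6 — Convert to polar: |I| = 0.2597 A, ∠I = -90.4°.

I = 0.2597∠-90.4° A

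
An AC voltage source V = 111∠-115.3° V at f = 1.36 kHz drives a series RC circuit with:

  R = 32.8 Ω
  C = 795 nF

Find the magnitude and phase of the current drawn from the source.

Step 1 — Angular frequency: ω = 2π·f = 2π·1360 = 8545 rad/s.
Step 2 — Component impedances:
  R: Z = R = 32.8 Ω
  C: Z = 1/(jωC) = -j/(ω·C) = 0 - j147.2 Ω
Step 3 — Series combination: Z_total = R + C = 32.8 - j147.2 Ω = 150.8∠-77.4° Ω.
Step 4 — Source phasor: V = 111∠-115.3° V = -47.44 - j100.4 V.
Step 5 — Ohm's law: I = V / Z_total = (-47.44 - j100.4) / (32.8 - j147.2) = 0.5811 - j0.4517 A.
Step 6 — Convert to polar: |I| = 0.736 A, ∠I = -37.9°.

I = 0.736∠-37.9° A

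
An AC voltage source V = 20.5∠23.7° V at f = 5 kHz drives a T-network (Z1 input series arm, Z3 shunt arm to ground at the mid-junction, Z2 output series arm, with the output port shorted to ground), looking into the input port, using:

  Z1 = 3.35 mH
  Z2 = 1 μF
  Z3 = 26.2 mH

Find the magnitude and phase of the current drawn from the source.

Step 1 — Angular frequency: ω = 2π·f = 2π·5000 = 3.142e+04 rad/s.
Step 2 — Component impedances:
  Z1: Z = jωL = j·3.142e+04·0.00335 = 0 + j105.2 Ω
  Z2: Z = 1/(jωC) = -j/(ω·C) = 0 - j31.83 Ω
  Z3: Z = jωL = j·3.142e+04·0.0262 = 0 + j823.1 Ω
Step 3 — With the output port shorted to ground, the output series arm Z2 runs from the junction to ground; the shunt arm Z3 also runs from the junction to ground. They appear in parallel: Z3 || Z2 = 0 - j33.11 Ω.
Step 4 — Series with input arm Z1: Z_in = Z1 + (Z3 || Z2) = 0 + j72.13 Ω = 72.13∠90.0° Ω.
Step 5 — Source phasor: V = 20.5∠23.7° V = 18.77 + j8.24 V.
Step 6 — Ohm's law: I = V / Z_total = (18.77 + j8.24) / (0 + j72.13) = 0.1142 - j0.2602 A.
Step 7 — Convert to polar: |I| = 0.2842 A, ∠I = -66.3°.

I = 0.2842∠-66.3° A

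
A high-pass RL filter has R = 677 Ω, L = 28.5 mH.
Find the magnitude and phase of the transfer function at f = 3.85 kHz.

Step 1 — Angular frequency: ω = 2π·3850 = 2.419e+04 rad/s.
Step 2 — Transfer function: H(jω) = jωL/(R + jωL).
Step 3 — Numerator jωL = j·689.4; denominator R + jωL = 677 + j689.4.
Step 4 — H = 0.5091 + j0.4999.
Step 5 — Magnitude: |H| = 0.7135 (-2.9 dB); phase: φ = 44.5°.

|H| = 0.7135 (-2.9 dB), φ = 44.5°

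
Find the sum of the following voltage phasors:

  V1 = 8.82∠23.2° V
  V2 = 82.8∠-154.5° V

Step 1 — Convert each phasor to rectangular form:
  V1 = 8.82·(cos(23.2°) + j·sin(23.2°)) = 8.107 + j3.475 V
  V2 = 82.8·(cos(-154.5°) + j·sin(-154.5°)) = -74.73 - j35.65 V
Step 2 — Sum components: V_total = -66.63 - j32.17 V.
Step 3 — Convert to polar: |V_total| = 73.99 V, ∠V_total = -154.2°.

V_total = 73.99∠-154.2° V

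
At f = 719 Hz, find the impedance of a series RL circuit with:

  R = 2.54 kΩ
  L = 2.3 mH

Step 1 — Angular frequency: ω = 2π·f = 2π·719 = 4518 rad/s.
Step 2 — Component impedances:
  R: Z = R = 2540 Ω
  L: Z = jωL = j·4518·0.0023 = 0 + j10.39 Ω
Step 3 — Series combination: Z_total = R + L = 2540 + j10.39 Ω = 2540∠0.2° Ω.

Z = 2540 + j10.39 Ω = 2540∠0.2° Ω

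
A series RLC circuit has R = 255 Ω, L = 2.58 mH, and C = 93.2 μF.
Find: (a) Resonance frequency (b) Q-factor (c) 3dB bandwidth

Step 1 — Resonance: ω₀ = 1/√(LC) = 1/√(0.00258·9.32e-05) = 2039 rad/s.
Step 2 — f₀ = ω₀/(2π) = 324.6 Hz.
Step 3 — Series Q: Q = ω₀L/R = 2039·0.00258/255 = 0.02063.
Step 4 — Bandwidth: Δω = ω₀/Q = 9.884e+04 rad/s; BW = Δω/(2π) = 1.573e+04 Hz.

(a) f₀ = 324.6 Hz  (b) Q = 0.02063  (c) BW = 1.573e+04 Hz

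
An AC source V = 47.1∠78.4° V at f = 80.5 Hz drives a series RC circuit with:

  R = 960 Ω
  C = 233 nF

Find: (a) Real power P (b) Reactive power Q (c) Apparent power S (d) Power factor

Step 1 — Angular frequency: ω = 2π·f = 2π·80.5 = 505.8 rad/s.
Step 2 — Component impedances:
  R: Z = R = 960 Ω
  C: Z = 1/(jωC) = -j/(ω·C) = 0 - j8485 Ω
Step 3 — Series combination: Z_total = R + C = 960 - j8485 Ω = 8539∠-83.5° Ω.
Step 4 — Source phasor: V = 47.1∠78.4° V = 9.471 + j46.14 V.
Step 5 — Current: I = V / Z = -0.005244 + j0.001709 A = 0.005516∠161.9° A.
Step 6 — Complex power: S = V·I* = 0.0292 - j0.2581 VA.
Step 7 — Real power: P = Re(S) = 0.0292 W.
Step 8 — Reactive power: Q = Im(S) = -0.2581 VAR.
Step 9 — Apparent power: |S| = 0.2598 VA.
Step 10 — Power factor: PF = P/|S| = 0.1124 (leading).

(a) P = 0.0292 W  (b) Q = -0.2581 VAR  (c) S = 0.2598 VA  (d) PF = 0.1124 (leading)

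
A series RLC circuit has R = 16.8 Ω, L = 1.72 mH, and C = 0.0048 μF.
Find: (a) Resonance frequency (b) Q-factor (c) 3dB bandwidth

Step 1 — Resonance condition Im(Z)=0 gives ω₀ = 1/√(LC).
Step 2 — ω₀ = 1/√(0.00172·4.8e-09) = 3.48e+05 rad/s.
Step 3 — f₀ = ω₀/(2π) = 5.539e+04 Hz.
Step 4 — Series Q: Q = ω₀L/R = 3.48e+05·0.00172/16.8 = 35.63.
Step 5 — 3dB bandwidth: Δω = ω₀/Q = 9767 rad/s; BW = Δω/(2π) = 1555 Hz.

(a) f₀ = 5.539e+04 Hz  (b) Q = 35.63  (c) BW = 1555 Hz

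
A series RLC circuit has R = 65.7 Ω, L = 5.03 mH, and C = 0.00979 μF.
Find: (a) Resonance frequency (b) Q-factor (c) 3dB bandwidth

Step 1 — Resonance condition Im(Z)=0 gives ω₀ = 1/√(LC).
Step 2 — ω₀ = 1/√(0.00503·9.79e-09) = 1.425e+05 rad/s.
Step 3 — f₀ = ω₀/(2π) = 2.268e+04 Hz.
Step 4 — Series Q: Q = ω₀L/R = 1.425e+05·0.00503/65.7 = 10.91.
Step 5 — 3dB bandwidth: Δω = ω₀/Q = 1.306e+04 rad/s; BW = Δω/(2π) = 2079 Hz.

(a) f₀ = 2.268e+04 Hz  (b) Q = 10.91  (c) BW = 2079 Hz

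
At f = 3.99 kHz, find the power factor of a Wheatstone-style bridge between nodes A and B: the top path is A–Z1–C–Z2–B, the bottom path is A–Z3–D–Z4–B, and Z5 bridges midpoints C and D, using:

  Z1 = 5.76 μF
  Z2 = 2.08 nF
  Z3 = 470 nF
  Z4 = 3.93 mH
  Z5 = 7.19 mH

Step 1 — Angular frequency: ω = 2π·f = 2π·3990 = 2.507e+04 rad/s.
Step 2 — Component impedances:
  Z1: Z = 1/(jωC) = -j/(ω·C) = 0 - j6.925 Ω
  Z2: Z = 1/(jωC) = -j/(ω·C) = 0 - j1.918e+04 Ω
  Z3: Z = 1/(jωC) = -j/(ω·C) = 0 - j84.87 Ω
  Z4: Z = jωL = j·2.507e+04·0.00393 = 0 + j98.52 Ω
  Z5: Z = jωL = j·2.507e+04·0.00719 = 0 + j180.3 Ω
Step 3 — Bridge requires nodal analysis (the Z5 bridge couples midpoints C and D, so the two paths cannot be reduced to a simple series/parallel combination). Setting node B to ground and injecting 1 A at node A, the 3-node admittance system at A, C, D solves to V_A = Z_AB = 0 - j67.48 Ω = 67.48∠-90.0° Ω.
Step 4 — Power factor: PF = cos(φ) = Re(Z)/|Z| = 0/67.48 = 0.
Step 5 — Type: Im(Z) = -67.48 ⇒ leading (phase φ = -90.0°).

PF = 0 (leading, φ = -90.0°)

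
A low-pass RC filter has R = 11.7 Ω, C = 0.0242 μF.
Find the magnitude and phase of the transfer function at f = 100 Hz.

Step 1 — Angular frequency: ω = 2π·100 = 628.3 rad/s.
Step 2 — Transfer function: H(jω) = 1/(1 + jωRC).
Step 3 — Denominator: 1 + jωRC = 1 + j·628.3·11.7·2.42e-08 = 1 + j0.0001779.
Step 4 — H = 1 - j0.0001779.
Step 5 — Magnitude: |H| = 1 (-0.0 dB); phase: φ = -0.0°.

|H| = 1 (-0.0 dB), φ = -0.0°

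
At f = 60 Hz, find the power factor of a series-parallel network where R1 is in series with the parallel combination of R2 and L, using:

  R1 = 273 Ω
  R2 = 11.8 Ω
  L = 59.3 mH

Step 1 — Angular frequency: ω = 2π·f = 2π·60 = 377 rad/s.
Step 2 — Component impedances:
  R1: Z = R = 273 Ω
  R2: Z = R = 11.8 Ω
  L: Z = jωL = j·377·0.0593 = 0 + j22.36 Ω
Step 3 — Parallel branch: R2 || L = 1/(1/R2 + 1/L) = 9.229 + j4.871 Ω.
Step 4 — Series with R1: Z_total = R1 + (R2 || L) = 282.2 + j4.871 Ω = 282.3∠1.0° Ω.
Step 5 — Power factor: PF = cos(φ) = Re(Z)/|Z| = 282.23/282.27 = 0.9999.
Step 6 — Type: Im(Z) = 4.871 ⇒ lagging (phase φ = 1.0°).

PF = 0.9999 (lagging, φ = 1.0°)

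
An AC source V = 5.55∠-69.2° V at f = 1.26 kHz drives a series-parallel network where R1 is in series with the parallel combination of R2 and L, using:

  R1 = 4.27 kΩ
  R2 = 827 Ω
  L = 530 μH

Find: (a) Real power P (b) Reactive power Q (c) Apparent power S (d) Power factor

Step 1 — Angular frequency: ω = 2π·f = 2π·1260 = 7917 rad/s.
Step 2 — Component impedances:
  R1: Z = R = 4270 Ω
  R2: Z = R = 827 Ω
  L: Z = jωL = j·7917·0.00053 = 0 + j4.196 Ω
Step 3 — Parallel branch: R2 || L = 1/(1/R2 + 1/L) = 0.02129 + j4.196 Ω.
Step 4 — Series with R1: Z_total = R1 + (R2 || L) = 4270 + j4.196 Ω = 4270∠0.1° Ω.
Step 5 — Source phasor: V = 5.55∠-69.2° V = 1.971 - j5.188 V.
Step 6 — Current: I = V / Z = 0.0004604 - j0.001216 A = 0.0013∠-69.3° A.
Step 7 — Complex power: S = V·I* = 0.007214 + j7.088e-06 VA.
Step 8 — Real power: P = Re(S) = 0.007214 W.
Step 9 — Reactive power: Q = Im(S) = 7.088e-06 VAR.
Step 10 — Apparent power: |S| = 0.007214 VA.
Step 11 — Power factor: PF = P/|S| = 1 (lagging).

(a) P = 0.007214 W  (b) Q = 7.088e-06 VAR  (c) S = 0.007214 VA  (d) PF = 1 (lagging)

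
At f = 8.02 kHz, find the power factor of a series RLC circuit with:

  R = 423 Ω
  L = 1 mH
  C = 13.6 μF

Step 1 — Angular frequency: ω = 2π·f = 2π·8020 = 5.039e+04 rad/s.
Step 2 — Component impedances:
  R: Z = R = 423 Ω
  L: Z = jωL = j·5.039e+04·0.001 = 0 + j50.39 Ω
  C: Z = 1/(jωC) = -j/(ω·C) = 0 - j1.459 Ω
Step 3 — Series combination: Z_total = R + L + C = 423 + j48.93 Ω = 425.8∠6.6° Ω.
Step 4 — Power factor: PF = cos(φ) = Re(Z)/|Z| = 423/425.8 = 0.9934.
Step 5 — Type: Im(Z) = 48.93 ⇒ lagging (phase φ = 6.6°).

PF = 0.9934 (lagging, φ = 6.6°)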